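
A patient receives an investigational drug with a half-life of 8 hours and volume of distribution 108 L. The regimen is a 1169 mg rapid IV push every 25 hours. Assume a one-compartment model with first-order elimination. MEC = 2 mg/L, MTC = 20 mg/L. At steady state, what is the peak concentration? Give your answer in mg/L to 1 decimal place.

12.2 mg/L

k = ln2/t½ = ln2/8 ≈ 0.086643 h⁻¹; fraction remaining f = e^(−kτ) = e^(−0.086643×25) ≈ 0.1146.
Accumulation ratio R = 1/(1 − f) ≈ 1/0.8854 ≈ 1.1294.
Each bolus raises the concentration by D/Vd = 1169/108 ≈ 10.824 mg/L.
Cmax,ss = C₀/(1 − f) ≈ 10.824/0.8854 ≈ 12.225 mg/L.
Peak 12.2 mg/L vs MTC 20 mg/L: below toxic threshold.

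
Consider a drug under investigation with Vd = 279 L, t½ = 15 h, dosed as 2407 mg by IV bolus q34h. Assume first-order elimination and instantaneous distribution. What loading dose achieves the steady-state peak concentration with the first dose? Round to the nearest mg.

3038 mg

f = (1/2)^(34/15) ≈ 0.207809; accumulation ratio R = 1/(1−f) ≈ 1.26232.
Loading dose to hit Cmax,ss on first dose: D_load = D_maint·R ≈ 2407 × 1.26232 ≈ 3038.40 mg.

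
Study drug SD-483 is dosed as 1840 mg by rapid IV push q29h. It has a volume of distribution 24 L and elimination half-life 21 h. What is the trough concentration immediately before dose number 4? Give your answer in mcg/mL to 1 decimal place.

f = (1/2)^(τ/t½) = (1/2)^(29/21) ≈ 0.3840.
C₀ = D/Vd = 1840/24 ≈ 76.667 mcg/mL.
Before the 4th dose, 3 doses have been given. Superposition: Cmin = C₀·(f + f² + … + f^3).
≈ 76.667 × (0.3840 + 0.1475 + 0.0566) ≈ 76.667 × 0.5881 ≈ 45.088 mcg/mL.

45.1 mcg/mL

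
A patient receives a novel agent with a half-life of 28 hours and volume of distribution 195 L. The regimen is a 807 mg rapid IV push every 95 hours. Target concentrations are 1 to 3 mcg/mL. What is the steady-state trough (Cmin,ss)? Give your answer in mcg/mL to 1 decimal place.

τ/t½ = 95/28 ≈ 3.3929, so fraction remaining f = (1/2)^(95/28) ≈ 0.0952.
Single-dose peak C₀ = D/Vd = 807/195 ≈ 4.138 mcg/mL.
Steady-state trough Cmin,ss = C₀·f/(1−f) ≈ 4.138 × 0.0952/0.9048 ≈ 0.435 mcg/mL.
Trough 0.4 mcg/mL vs MEC 1 mcg/mL: subtherapeutic.

0.4 mcg/mL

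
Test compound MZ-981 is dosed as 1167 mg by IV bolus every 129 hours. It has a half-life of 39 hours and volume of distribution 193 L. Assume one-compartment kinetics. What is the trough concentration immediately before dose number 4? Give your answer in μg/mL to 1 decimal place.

0.7 μg/mL

f = (1/2)^(τ/t½) = (1/2)^(129/39) ≈ 0.1010.
C₀ = D/Vd = 1167/193 ≈ 6.047 μg/mL.
Before the 4th dose, 3 doses have been given. Superposition: Cmin = C₀·(f + f² + … + f^3).
≈ 6.047 × (0.1010 + 0.0102 + 0.0010) ≈ 6.047 × 0.1122 ≈ 0.678 μg/mL.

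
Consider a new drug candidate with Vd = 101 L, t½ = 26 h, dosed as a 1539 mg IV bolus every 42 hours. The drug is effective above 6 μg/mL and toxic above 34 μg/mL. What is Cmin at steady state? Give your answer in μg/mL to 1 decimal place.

k = ln2/t½ = ln2/26 ≈ 0.026660 h⁻¹; fraction remaining f = e^(−kτ) = e^(−0.026660×42) ≈ 0.3264.
Accumulation ratio R = 1/(1 − f) ≈ 1/0.6736 ≈ 1.4846.
Each bolus raises the concentration by D/Vd = 1539/101 ≈ 15.238 μg/mL.
Cmax,ss = C₀/(1 − f) ≈ 15.238/0.6736 ≈ 22.622 μg/mL.
One interval later, Cmin,ss = Cmax,ss·e^(−kτ) ≈ 22.622 × 0.3264 ≈ 7.384 μg/mL.
Trough 7.4 μg/mL vs MEC 6 μg/mL: adequate.

7.4 μg/mL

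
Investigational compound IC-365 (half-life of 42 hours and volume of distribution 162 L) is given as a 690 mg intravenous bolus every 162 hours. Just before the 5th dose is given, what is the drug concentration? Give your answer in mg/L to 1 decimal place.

0.3 mg/L

f = (1/2)^(τ/t½) = (1/2)^(162/42) ≈ 0.0690.
C₀ = D/Vd = 690/162 ≈ 4.259 mg/L.
Before the 5th dose, 4 doses have been given. Superposition: Cmin = C₀·(f + f² + … + f^4).
≈ 4.259 × (0.0690 + 0.0048 + 0.0003 + 0.0000) ≈ 4.259 × 0.0741 ≈ 0.316 mg/L.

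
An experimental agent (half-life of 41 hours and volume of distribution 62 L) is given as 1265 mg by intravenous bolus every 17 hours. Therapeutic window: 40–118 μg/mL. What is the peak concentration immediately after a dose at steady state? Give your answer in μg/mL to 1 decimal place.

81.7 μg/mL

Over one 17-h interval, 17/41 ≈ 0.41463 half-lives elapse, leaving f ≈ 0.7502 of each dose.
Accumulation ratio R = 1/(1 − f) ≈ 1/0.2498 ≈ 4.0032.
Each bolus raises the concentration by D/Vd = 1265/62 ≈ 20.403 μg/mL.
Cmax,ss = C₀/(1 − f) ≈ 20.403/0.2498 ≈ 81.677 μg/mL.
Peak 81.7 μg/mL vs MTC 118 μg/mL: below toxic threshold.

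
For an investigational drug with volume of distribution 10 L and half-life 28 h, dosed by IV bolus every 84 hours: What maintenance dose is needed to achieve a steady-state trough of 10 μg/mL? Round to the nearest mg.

τ/t½ = 84/28 ≈ 3, so f = (1/2)^(84/28) ≈ 0.125000.
Cmin,ss = (D/Vd)·f/(1−f), so D = Cmin,ss·Vd·(1−f)/f.
D = 10 × 10 × (1−f)/f ≈ 10 × 10 × 7.00000 ≈ 700.00 mg.

700 mg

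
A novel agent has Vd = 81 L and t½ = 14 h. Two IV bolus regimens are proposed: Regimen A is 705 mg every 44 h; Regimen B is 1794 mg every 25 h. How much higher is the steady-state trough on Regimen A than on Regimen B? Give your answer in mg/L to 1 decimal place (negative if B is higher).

-7.9 mg/L

Regimen A: f = (1/2)^(44/14) ≈ 0.1132; Cmin,ss = (705/81)·f/(1−f) ≈ 1.111 mg/L.
Regimen B: f = (1/2)^(25/14) ≈ 0.2900; Cmin,ss = (1794/81)·f/(1−f) ≈ 9.046 mg/L.
Difference ≈ 1.111 − 9.046 ≈ -7.935 mg/L.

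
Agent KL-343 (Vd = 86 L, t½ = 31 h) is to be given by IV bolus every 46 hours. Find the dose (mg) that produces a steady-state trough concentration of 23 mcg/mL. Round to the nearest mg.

τ/t½ = 46/31 ≈ 1.4839, so f = (1/2)^(46/31) ≈ 0.357528.
Cmin,ss = (D/Vd)·f/(1−f), so D = Cmin,ss·Vd·(1−f)/f.
D = 23 × 86 × (1−f)/f ≈ 23 × 86 × 1.79698 ≈ 3554.43 mg.

3554 mg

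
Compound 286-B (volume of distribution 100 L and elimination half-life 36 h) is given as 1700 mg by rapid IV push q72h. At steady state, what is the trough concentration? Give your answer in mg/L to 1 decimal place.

The dosing interval is 2 half-lives, so f = 2^(−2) = 0.25.
Accumulation ratio R = 1/(1 − f) = 1/0.75 = 4/3.
Single-dose peak C₀ = D/Vd = 1700/100 = 17 mg/L.
Steady-state peak Cmax,ss = C₀·R = 17 × 4/3 ≈ 22.667 mg/L.
Steady-state trough Cmin,ss = Cmax,ss·f ≈ 22.667 × 0.25 ≈ 5.667 mg/L.

5.7 mg/L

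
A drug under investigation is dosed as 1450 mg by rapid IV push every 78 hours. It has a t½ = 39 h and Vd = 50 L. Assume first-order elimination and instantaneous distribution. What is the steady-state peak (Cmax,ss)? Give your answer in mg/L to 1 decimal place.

38.7 mg/L

The dosing interval is 2 half-lives, so f = 2^(−2) = 0.25.
At steady state, R = 1/(1 − 0.25) = 4/3.
Single-dose peak C₀ = D/Vd = 1450/50 = 29 mg/L.
Steady-state peak Cmax,ss = C₀·R = 29 × 4/3 ≈ 38.667 mg/L.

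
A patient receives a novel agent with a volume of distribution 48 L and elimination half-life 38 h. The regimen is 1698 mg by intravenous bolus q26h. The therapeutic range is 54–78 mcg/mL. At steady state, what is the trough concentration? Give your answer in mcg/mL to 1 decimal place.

Over one 26-h interval, 26/38 ≈ 0.68421 half-lives elapse, leaving f ≈ 0.6223 of each dose.
Single-dose peak C₀ = D/Vd = 1698/48 ≈ 35.375 mcg/mL.
Steady-state trough Cmin,ss = C₀·f/(1−f) ≈ 35.375 × 0.6223/0.3777 ≈ 58.284 mcg/mL.
Trough 58.3 mcg/mL vs MEC 54 mcg/mL: adequate.

58.3 mcg/mL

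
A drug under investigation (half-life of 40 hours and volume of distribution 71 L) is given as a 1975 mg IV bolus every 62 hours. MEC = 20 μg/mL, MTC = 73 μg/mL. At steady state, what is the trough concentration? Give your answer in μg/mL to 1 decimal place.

14.4 μg/mL

τ/t½ = 62/40 ≈ 1.55, so fraction remaining f = (1/2)^(62/40) ≈ 0.3415.
Each bolus raises the concentration by D/Vd = 1975/71 ≈ 27.817 μg/mL.
Steady-state trough Cmin,ss = C₀·f/(1−f) ≈ 27.817 × 0.3415/0.6585 ≈ 14.426 μg/mL.
Trough 14.4 μg/mL vs MEC 20 μg/mL: subtherapeutic.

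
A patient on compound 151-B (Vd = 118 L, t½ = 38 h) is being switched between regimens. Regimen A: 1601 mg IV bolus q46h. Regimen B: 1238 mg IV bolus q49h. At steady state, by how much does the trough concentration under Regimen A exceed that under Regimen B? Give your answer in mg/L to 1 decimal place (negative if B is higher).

Regimen A: f = (1/2)^(46/38) ≈ 0.4321; Cmin,ss = (1601/118)·f/(1−f) ≈ 10.323 mg/L.
Regimen B: f = (1/2)^(49/38) ≈ 0.4091; Cmin,ss = (1238/118)·f/(1−f) ≈ 7.264 mg/L.
Difference ≈ 10.323 − 7.264 ≈ 3.059 mg/L.

3.1 mg/L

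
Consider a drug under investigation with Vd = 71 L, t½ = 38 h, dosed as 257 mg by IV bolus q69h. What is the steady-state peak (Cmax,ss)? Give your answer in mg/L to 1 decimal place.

Over one 69-h interval, 69/38 ≈ 1.8158 half-lives elapse, leaving f ≈ 0.2840 of each dose.
At steady state, accumulation factor R = 1/(1 − e^(−kτ)) ≈ 1.3966.
Single-dose peak C₀ = D/Vd = 257/71 ≈ 3.620 mg/L.
Steady-state peak Cmax,ss = C₀·R ≈ 3.620 × 1.3966 ≈ 5.056 mg/L.

5.1 mg/L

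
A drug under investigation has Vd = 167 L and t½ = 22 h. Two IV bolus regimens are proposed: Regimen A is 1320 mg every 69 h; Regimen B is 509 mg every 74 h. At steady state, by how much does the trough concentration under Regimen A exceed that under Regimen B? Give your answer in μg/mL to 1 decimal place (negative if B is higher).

Regimen A: f = (1/2)^(69/22) ≈ 0.1137; Cmin,ss = (1320/167)·f/(1−f) ≈ 1.014 μg/mL.
Regimen B: f = (1/2)^(74/22) ≈ 0.0972; Cmin,ss = (509/167)·f/(1−f) ≈ 0.328 μg/mL.
Difference ≈ 1.014 − 0.328 ≈ 0.686 μg/mL.

0.7 μg/mL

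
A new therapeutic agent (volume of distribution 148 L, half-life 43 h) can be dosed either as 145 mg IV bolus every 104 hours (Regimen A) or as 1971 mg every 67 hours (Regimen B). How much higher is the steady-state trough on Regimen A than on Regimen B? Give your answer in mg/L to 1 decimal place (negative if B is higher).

-6.6 mg/L

Regimen A: f = (1/2)^(104/43) ≈ 0.1870; Cmin,ss = (145/148)·f/(1−f) ≈ 0.225 mg/L.
Regimen B: f = (1/2)^(67/43) ≈ 0.3396; Cmin,ss = (1971/148)·f/(1−f) ≈ 6.848 mg/L.
Difference ≈ 0.225 − 6.848 ≈ -6.623 mg/L.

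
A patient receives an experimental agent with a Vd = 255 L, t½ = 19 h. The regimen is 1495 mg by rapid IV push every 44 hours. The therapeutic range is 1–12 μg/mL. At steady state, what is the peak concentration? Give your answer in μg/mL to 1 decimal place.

7.3 μg/mL

τ/t½ = 44/19 ≈ 2.3158, so fraction remaining f = (1/2)^(44/19) ≈ 0.2009.
Accumulation ratio R = 1/(1 − f) ≈ 1/0.7991 ≈ 1.2514.
Single-dose peak C₀ = D/Vd = 1495/255 ≈ 5.863 μg/mL.
Cmax,ss = C₀/(1 − f) ≈ 5.863/0.7991 ≈ 7.337 μg/mL.
Peak 7.3 μg/mL vs MTC 12 μg/mL: below toxic threshold.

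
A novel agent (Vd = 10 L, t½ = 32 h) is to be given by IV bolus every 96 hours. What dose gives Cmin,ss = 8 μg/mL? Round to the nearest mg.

560 mg

τ/t½ = 96/32 ≈ 3, so f = (1/2)^(96/32) ≈ 0.125000.
Cmin,ss = (D/Vd)·f/(1−f), so D = Cmin,ss·Vd·(1−f)/f.
D = 8 × 10 × (1−f)/f ≈ 8 × 10 × 7.00000 ≈ 560.00 mg.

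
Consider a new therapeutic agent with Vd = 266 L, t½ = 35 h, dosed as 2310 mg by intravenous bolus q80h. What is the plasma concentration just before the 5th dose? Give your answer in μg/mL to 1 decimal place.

f = (1/2)^(τ/t½) = (1/2)^(80/35) ≈ 0.2051.
C₀ = D/Vd = 2310/266 ≈ 8.684 μg/mL.
Before the 5th dose, 4 doses have been given. Superposition: Cmin = C₀·(f + f² + … + f^4).
≈ 8.684 × (0.2051 + 0.0421 + 0.0086 + 0.0018) ≈ 8.684 × 0.2576 ≈ 2.237 μg/mL.

2.2 μg/mL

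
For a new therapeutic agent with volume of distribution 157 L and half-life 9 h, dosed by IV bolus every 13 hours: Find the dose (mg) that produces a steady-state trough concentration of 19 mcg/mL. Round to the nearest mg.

τ/t½ = 13/9 ≈ 1.4444, so f = (1/2)^(13/9) ≈ 0.367434.
Cmin,ss = (D/Vd)·f/(1−f), so D = Cmin,ss·Vd·(1−f)/f.
D = 19 × 157 × (1−f)/f ≈ 19 × 157 × 1.72158 ≈ 5135.47 mg.

5135 mg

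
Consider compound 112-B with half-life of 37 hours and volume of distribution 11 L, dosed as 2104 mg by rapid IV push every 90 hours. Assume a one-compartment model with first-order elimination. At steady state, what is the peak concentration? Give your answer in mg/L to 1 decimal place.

τ/t½ = 90/37 ≈ 2.4324, so fraction remaining f = (1/2)^(90/37) ≈ 0.1853.
At steady state, accumulation factor R = 1/(1 − e^(−kτ)) ≈ 1.2274.
Each bolus raises the concentration by D/Vd = 2104/11 ≈ 191.273 mg/L.
Cmax,ss = C₀/(1 − f) ≈ 191.273/0.8147 ≈ 234.777 mg/L.

234.8 mg/L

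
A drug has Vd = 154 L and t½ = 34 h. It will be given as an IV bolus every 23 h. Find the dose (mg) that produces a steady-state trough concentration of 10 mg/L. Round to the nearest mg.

921 mg

τ/t½ = 23/34 ≈ 0.67647, so f = (1/2)^(23/34) ≈ 0.625694.
Cmin,ss = (D/Vd)·f/(1−f), so D = Cmin,ss·Vd·(1−f)/f.
D = 10 × 154 × (1−f)/f ≈ 10 × 154 × 0.59823 ≈ 921.27 mg.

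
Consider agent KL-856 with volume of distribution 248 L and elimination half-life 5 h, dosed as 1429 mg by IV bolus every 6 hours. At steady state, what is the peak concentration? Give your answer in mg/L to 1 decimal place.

10.2 mg/L

k = ln2/t½ = ln2/5 ≈ 0.138629 h⁻¹; fraction remaining f = e^(−kτ) = e^(−0.138629×6) ≈ 0.4353.
Accumulation ratio R = 1/(1 − f) ≈ 1/0.5647 ≈ 1.7709.
Each bolus raises the concentration by D/Vd = 1429/248 ≈ 5.762 mg/L.
Steady-state peak Cmax,ss = C₀·R ≈ 5.762 × 1.7709 ≈ 10.204 mg/L.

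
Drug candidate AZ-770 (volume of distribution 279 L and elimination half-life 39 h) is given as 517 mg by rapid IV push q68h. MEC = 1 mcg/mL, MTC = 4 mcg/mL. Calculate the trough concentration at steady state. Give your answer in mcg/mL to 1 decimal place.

k = ln2/t½ = ln2/39 ≈ 0.017773 h⁻¹; fraction remaining f = e^(−kτ) = e^(−0.017773×68) ≈ 0.2986.
At steady state, accumulation factor R = 1/(1 − e^(−kτ)) ≈ 1.4257.
Each bolus raises the concentration by D/Vd = 517/279 ≈ 1.853 mcg/mL.
Cmax,ss = C₀/(1 − f) ≈ 1.853/0.7014 ≈ 2.642 mcg/mL.
One interval later, Cmin,ss = Cmax,ss·e^(−kτ) ≈ 2.642 × 0.2986 ≈ 0.789 mcg/mL.
Trough 0.8 mcg/mL vs MEC 1 mcg/mL: subtherapeutic.

0.8 mcg/mL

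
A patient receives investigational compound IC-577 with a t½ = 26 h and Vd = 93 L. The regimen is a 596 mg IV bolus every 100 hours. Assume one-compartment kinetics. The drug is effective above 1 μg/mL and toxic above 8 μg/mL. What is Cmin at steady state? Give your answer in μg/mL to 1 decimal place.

0.5 μg/mL

k = ln2/t½ = ln2/26 ≈ 0.026660 h⁻¹; fraction remaining f = e^(−kτ) = e^(−0.026660×100) ≈ 0.0695.
Accumulation ratio R = 1/(1 − f) ≈ 1/0.9305 ≈ 1.0747.
Single-dose peak C₀ = D/Vd = 596/93 ≈ 6.409 μg/mL.
Cmax,ss = C₀/(1 − f) ≈ 6.409/0.9305 ≈ 6.888 μg/mL.
One interval later, Cmin,ss = Cmax,ss·e^(−kτ) ≈ 6.888 × 0.0695 ≈ 0.479 μg/mL.
Trough 0.5 μg/mL vs MEC 1 μg/mL: subtherapeutic.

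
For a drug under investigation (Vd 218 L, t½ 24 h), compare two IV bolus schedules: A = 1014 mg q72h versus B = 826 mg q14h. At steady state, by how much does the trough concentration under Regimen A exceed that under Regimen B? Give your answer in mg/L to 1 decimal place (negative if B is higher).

Regimen A: f = (1/2)^(72/24) ≈ 0.1250; Cmin,ss = (1014/218)·f/(1−f) ≈ 0.664 mg/L.
Regimen B: f = (1/2)^(14/24) ≈ 0.6674; Cmin,ss = (826/218)·f/(1−f) ≈ 7.603 mg/L.
Difference ≈ 0.664 − 7.603 ≈ -6.939 mg/L.

-6.9 mg/L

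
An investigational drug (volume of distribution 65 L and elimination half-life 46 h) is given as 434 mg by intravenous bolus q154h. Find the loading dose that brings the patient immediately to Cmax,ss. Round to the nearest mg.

f = (1/2)^(154/46) ≈ 0.098221; accumulation ratio R = 1/(1−f) ≈ 1.10892.
Loading dose to hit Cmax,ss on first dose: D_load = D_maint·R ≈ 434 × 1.10892 ≈ 481.27 mg.

481 mg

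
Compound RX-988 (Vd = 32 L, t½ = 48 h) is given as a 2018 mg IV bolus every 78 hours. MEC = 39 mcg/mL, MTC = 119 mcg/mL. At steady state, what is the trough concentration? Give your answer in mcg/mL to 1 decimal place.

k = ln2/t½ = ln2/48 ≈ 0.014441 h⁻¹; fraction remaining f = e^(−kτ) = e^(−0.014441×78) ≈ 0.3242.
At steady state, accumulation factor R = 1/(1 − e^(−kτ)) ≈ 1.4797.
Each bolus raises the concentration by D/Vd = 2018/32 ≈ 63.062 mcg/mL.
Cmax,ss = C₀/(1 − f) ≈ 63.062/0.6758 ≈ 93.315 mcg/mL.
Steady-state trough Cmin,ss = Cmax,ss·f ≈ 93.315 × 0.3242 ≈ 30.253 mcg/mL.
Trough 30.3 mcg/mL vs MEC 39 mcg/mL: subtherapeutic.

30.3 mcg/mL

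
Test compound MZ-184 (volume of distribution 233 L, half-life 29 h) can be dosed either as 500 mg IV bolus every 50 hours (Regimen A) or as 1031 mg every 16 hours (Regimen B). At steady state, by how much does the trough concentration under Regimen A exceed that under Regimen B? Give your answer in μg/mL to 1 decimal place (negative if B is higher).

-8.6 μg/mL

Regimen A: f = (1/2)^(50/29) ≈ 0.3027; Cmin,ss = (500/233)·f/(1−f) ≈ 0.932 μg/mL.
Regimen B: f = (1/2)^(16/29) ≈ 0.6822; Cmin,ss = (1031/233)·f/(1−f) ≈ 9.499 μg/mL.
Difference ≈ 0.932 − 9.499 ≈ -8.567 μg/mL.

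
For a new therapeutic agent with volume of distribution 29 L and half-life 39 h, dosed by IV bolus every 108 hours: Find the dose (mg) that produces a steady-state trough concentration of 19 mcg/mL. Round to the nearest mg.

τ/t½ = 108/39 ≈ 2.7692, so f = (1/2)^(108/39) ≈ 0.146683.
Cmin,ss = (D/Vd)·f/(1−f), so D = Cmin,ss·Vd·(1−f)/f.
D = 19 × 29 × (1−f)/f ≈ 19 × 29 × 5.81742 ≈ 3205.40 mg.

3205 mg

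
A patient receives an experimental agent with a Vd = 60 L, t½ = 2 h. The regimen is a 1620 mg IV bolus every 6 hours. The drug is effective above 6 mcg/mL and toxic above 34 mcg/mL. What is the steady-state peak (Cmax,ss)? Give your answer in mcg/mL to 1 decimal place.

τ = 6 h = 3 half-lives, so f = (1/2)^3 = 0.125.
Accumulation ratio R = 1/(1 − f) = 1/0.875 = 8/7.
Single-dose peak C₀ = D/Vd = 1620/60 = 27 mcg/mL.
Steady-state peak Cmax,ss = C₀·R = 27 × 8/7 ≈ 30.857 mcg/mL.
Peak 30.9 mcg/mL vs MTC 34 mcg/mL: below toxic threshold.

30.9 mcg/mL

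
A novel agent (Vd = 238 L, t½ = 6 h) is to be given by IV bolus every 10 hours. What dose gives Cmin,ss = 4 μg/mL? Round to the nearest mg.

2070 mg

τ/t½ = 10/6 ≈ 1.6667, so f = (1/2)^(10/6) ≈ 0.314980.
Cmin,ss = (D/Vd)·f/(1−f), so D = Cmin,ss·Vd·(1−f)/f.
D = 4 × 238 × (1−f)/f ≈ 4 × 238 × 2.17480 ≈ 2070.41 mg.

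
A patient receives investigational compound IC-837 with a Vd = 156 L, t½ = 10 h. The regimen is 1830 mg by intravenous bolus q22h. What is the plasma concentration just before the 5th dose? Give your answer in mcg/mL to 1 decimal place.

3.3 mcg/mL

f = (1/2)^(τ/t½) = (1/2)^(22/10) ≈ 0.2176.
C₀ = D/Vd = 1830/156 ≈ 11.731 mcg/mL.
Before the 5th dose, 4 doses have been given. Superposition: Cmin = C₀·(f + f² + … + f^4).
≈ 11.731 × (0.2176 + 0.0473 + 0.0103 + 0.0022) ≈ 11.731 × 0.2774 ≈ 3.254 mcg/mL.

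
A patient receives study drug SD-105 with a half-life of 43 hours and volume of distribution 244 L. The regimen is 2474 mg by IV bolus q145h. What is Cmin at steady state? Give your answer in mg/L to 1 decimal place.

1.1 mg/L

Over one 145-h interval, 145/43 ≈ 3.3721 half-lives elapse, leaving f ≈ 0.0966 of each dose.
Single-dose peak C₀ = D/Vd = 2474/244 ≈ 10.139 mg/L.
Steady-state trough Cmin,ss = C₀·f/(1−f) ≈ 10.139 × 0.0966/0.9034 ≈ 1.084 mg/L.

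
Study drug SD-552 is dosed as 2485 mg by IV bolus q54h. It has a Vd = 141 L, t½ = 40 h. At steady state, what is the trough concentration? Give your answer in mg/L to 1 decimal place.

11.4 mg/L

Over one 54-h interval, 54/40 ≈ 1.35 half-lives elapse, leaving f ≈ 0.3923 of each dose.
Accumulation ratio R = 1/(1 − f) ≈ 1/0.6077 ≈ 1.6455.
Single-dose peak C₀ = D/Vd = 2485/141 ≈ 17.624 mg/L.
Steady-state peak Cmax,ss = C₀·R ≈ 17.624 × 1.6455 ≈ 29.000 mg/L.
One interval later, Cmin,ss = Cmax,ss·e^(−kτ) ≈ 29.000 × 0.3923 ≈ 11.377 mg/L.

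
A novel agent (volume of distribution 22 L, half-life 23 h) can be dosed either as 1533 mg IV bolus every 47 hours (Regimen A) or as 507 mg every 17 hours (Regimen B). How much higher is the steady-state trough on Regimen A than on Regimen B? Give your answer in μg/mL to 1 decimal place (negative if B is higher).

Regimen A: f = (1/2)^(47/23) ≈ 0.2426; Cmin,ss = (1533/22)·f/(1−f) ≈ 22.320 μg/mL.
Regimen B: f = (1/2)^(17/23) ≈ 0.5991; Cmin,ss = (507/22)·f/(1−f) ≈ 34.439 μg/mL.
Difference ≈ 22.320 − 34.439 ≈ -12.119 μg/mL.

-12.1 μg/mL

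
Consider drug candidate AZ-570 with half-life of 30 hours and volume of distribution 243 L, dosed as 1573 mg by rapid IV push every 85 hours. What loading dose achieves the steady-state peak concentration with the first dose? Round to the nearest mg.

f = (1/2)^(85/30) ≈ 0.140308; accumulation ratio R = 1/(1−f) ≈ 1.16321.
Loading dose to hit Cmax,ss on first dose: D_load = D_maint·R ≈ 1573 × 1.16321 ≈ 1829.73 mg.

1830 mg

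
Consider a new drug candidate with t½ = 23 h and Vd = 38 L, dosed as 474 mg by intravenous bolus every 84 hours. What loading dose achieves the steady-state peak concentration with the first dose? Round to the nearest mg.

515 mg

f = (1/2)^(84/23) ≈ 0.079540; accumulation ratio R = 1/(1−f) ≈ 1.08641.
Loading dose to hit Cmax,ss on first dose: D_load = D_maint·R ≈ 474 × 1.08641 ≈ 514.96 mg.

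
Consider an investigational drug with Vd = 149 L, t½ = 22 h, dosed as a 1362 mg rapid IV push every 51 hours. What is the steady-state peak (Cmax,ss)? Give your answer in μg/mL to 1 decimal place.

τ/t½ = 51/22 ≈ 2.3182, so fraction remaining f = (1/2)^(51/22) ≈ 0.2005.
At steady state, accumulation factor R = 1/(1 − e^(−kτ)) ≈ 1.2508.
Single-dose peak C₀ = D/Vd = 1362/149 ≈ 9.141 μg/mL.
Cmax,ss = C₀/(1 − f) ≈ 9.141/0.7995 ≈ 11.433 μg/mL.

11.4 μg/mL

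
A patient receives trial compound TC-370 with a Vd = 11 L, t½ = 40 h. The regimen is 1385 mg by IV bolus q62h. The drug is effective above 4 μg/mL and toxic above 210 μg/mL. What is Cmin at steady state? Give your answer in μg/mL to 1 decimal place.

65.3 μg/mL

τ/t½ = 62/40 ≈ 1.55, so fraction remaining f = (1/2)^(62/40) ≈ 0.3415.
At steady state, accumulation factor R = 1/(1 − e^(−kτ)) ≈ 1.5186.
Each bolus raises the concentration by D/Vd = 1385/11 ≈ 125.909 μg/mL.
Steady-state peak Cmax,ss = C₀·R ≈ 125.909 × 1.5186 ≈ 191.205 μg/mL.
Steady-state trough Cmin,ss = Cmax,ss·f ≈ 191.205 × 0.3415 ≈ 65.297 μg/mL.
Trough 65.3 μg/mL vs MEC 4 μg/mL: adequate.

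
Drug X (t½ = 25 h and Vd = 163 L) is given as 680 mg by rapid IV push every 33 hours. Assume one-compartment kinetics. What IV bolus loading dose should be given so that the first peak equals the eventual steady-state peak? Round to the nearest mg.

1134 mg

f = (1/2)^(33/25) ≈ 0.400535; accumulation ratio R = 1/(1−f) ≈ 1.66815.
Loading dose to hit Cmax,ss on first dose: D_load = D_maint·R ≈ 680 × 1.66815 ≈ 1134.34 mg.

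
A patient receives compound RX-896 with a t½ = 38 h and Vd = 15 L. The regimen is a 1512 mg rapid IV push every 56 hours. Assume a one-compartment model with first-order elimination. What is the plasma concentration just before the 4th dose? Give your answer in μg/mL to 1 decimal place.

f = (1/2)^(τ/t½) = (1/2)^(56/38) ≈ 0.3601.
C₀ = D/Vd = 1512/15 ≈ 100.800 μg/mL.
Before the 4th dose, 3 doses have been given. Superposition: Cmin = C₀·(f + f² + … + f^3).
≈ 100.800 × (0.3601 + 0.1297 + 0.0467) ≈ 100.800 × 0.5365 ≈ 54.079 μg/mL.

54.1 μg/mL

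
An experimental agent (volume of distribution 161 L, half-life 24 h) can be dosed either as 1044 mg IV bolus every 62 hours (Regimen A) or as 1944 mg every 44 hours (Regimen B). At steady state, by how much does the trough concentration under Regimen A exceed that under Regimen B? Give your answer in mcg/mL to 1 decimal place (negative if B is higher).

-3.4 mcg/mL

Regimen A: f = (1/2)^(62/24) ≈ 0.1669; Cmin,ss = (1044/161)·f/(1−f) ≈ 1.299 mcg/mL.
Regimen B: f = (1/2)^(44/24) ≈ 0.2806; Cmin,ss = (1944/161)·f/(1−f) ≈ 4.710 mcg/mL.
Difference ≈ 1.299 − 4.710 ≈ -3.411 mcg/mL.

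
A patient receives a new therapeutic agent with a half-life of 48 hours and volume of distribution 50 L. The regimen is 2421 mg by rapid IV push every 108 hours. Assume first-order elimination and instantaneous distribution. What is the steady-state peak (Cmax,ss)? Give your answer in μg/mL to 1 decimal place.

k = ln2/t½ = ln2/48 ≈ 0.014441 h⁻¹; fraction remaining f = e^(−kτ) = e^(−0.014441×108) ≈ 0.2102.
Accumulation ratio R = 1/(1 − f) ≈ 1/0.7898 ≈ 1.2661.
Single-dose peak C₀ = D/Vd = 2421/50 ≈ 48.420 μg/mL.
Steady-state peak Cmax,ss = C₀·R ≈ 48.420 × 1.2661 ≈ 61.305 μg/mL.

61.3 μg/mL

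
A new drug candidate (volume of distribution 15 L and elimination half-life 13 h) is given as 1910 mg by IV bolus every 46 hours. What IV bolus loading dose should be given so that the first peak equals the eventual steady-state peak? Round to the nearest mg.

2090 mg

f = (1/2)^(46/13) ≈ 0.086063; accumulation ratio R = 1/(1−f) ≈ 1.09417.
Loading dose to hit Cmax,ss on first dose: D_load = D_maint·R ≈ 1910 × 1.09417 ≈ 2089.86 mg.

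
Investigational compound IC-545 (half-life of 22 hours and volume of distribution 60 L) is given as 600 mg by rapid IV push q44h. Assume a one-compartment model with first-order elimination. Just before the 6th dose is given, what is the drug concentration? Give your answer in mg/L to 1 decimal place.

f = (1/2)^(τ/t½) = (1/2)^(44/22) ≈ 0.2500.
C₀ = D/Vd = 600/60 ≈ 10.000 mg/L.
Before the 6th dose, 5 doses have been given. Superposition: Cmin = C₀·(f + f² + … + f^5).
≈ 10.000 × (0.2500 + 0.0625 + 0.0156 + 0.0039 + 0.0010) ≈ 10.000 × 0.3330 ≈ 3.330 mg/L.

3.3 mg/L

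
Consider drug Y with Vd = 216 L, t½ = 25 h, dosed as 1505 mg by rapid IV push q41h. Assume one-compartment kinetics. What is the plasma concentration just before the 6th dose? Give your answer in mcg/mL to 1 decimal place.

3.3 mcg/mL

f = (1/2)^(τ/t½) = (1/2)^(41/25) ≈ 0.3209.
C₀ = D/Vd = 1505/216 ≈ 6.968 mcg/mL.
Before the 6th dose, 5 doses have been given. Superposition: Cmin = C₀·(f + f² + … + f^5).
≈ 6.968 × (0.3209 + 0.1030 + 0.0330 + 0.0106 + 0.0034) ≈ 6.968 × 0.4709 ≈ 3.281 mcg/mL.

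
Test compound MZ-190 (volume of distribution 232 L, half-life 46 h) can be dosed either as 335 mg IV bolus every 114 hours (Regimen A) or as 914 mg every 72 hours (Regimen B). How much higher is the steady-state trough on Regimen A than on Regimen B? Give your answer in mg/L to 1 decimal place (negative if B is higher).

-1.7 mg/L

Regimen A: f = (1/2)^(114/46) ≈ 0.1795; Cmin,ss = (335/232)·f/(1−f) ≈ 0.316 mg/L.
Regimen B: f = (1/2)^(72/46) ≈ 0.3379; Cmin,ss = (914/232)·f/(1−f) ≈ 2.011 mg/L.
Difference ≈ 0.316 − 2.011 ≈ -1.695 mg/L.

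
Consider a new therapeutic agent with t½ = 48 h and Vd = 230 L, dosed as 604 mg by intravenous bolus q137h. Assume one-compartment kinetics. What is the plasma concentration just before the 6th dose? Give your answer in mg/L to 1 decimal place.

f = (1/2)^(τ/t½) = (1/2)^(137/48) ≈ 0.1383.
C₀ = D/Vd = 604/230 ≈ 2.626 mg/L.
Before the 6th dose, 5 doses have been given. Superposition: Cmin = C₀·(f + f² + … + f^5).
≈ 2.626 × (0.1383 + 0.0191 + 0.0026 + 0.0004 + 0.0001) ≈ 2.626 × 0.1605 ≈ 0.421 mg/L.

0.4 mg/L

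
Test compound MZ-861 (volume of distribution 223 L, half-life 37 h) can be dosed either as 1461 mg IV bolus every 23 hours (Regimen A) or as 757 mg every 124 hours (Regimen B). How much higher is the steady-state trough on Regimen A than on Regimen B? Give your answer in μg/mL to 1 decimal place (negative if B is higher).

Regimen A: f = (1/2)^(23/37) ≈ 0.6499; Cmin,ss = (1461/223)·f/(1−f) ≈ 12.162 μg/mL.
Regimen B: f = (1/2)^(124/37) ≈ 0.0980; Cmin,ss = (757/223)·f/(1−f) ≈ 0.369 μg/mL.
Difference ≈ 12.162 − 0.369 ≈ 11.793 μg/mL.

11.8 μg/mL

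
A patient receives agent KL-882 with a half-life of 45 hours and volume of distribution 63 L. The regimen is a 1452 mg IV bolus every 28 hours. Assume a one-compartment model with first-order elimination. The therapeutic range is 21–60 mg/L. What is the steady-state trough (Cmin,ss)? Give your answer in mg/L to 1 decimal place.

42.7 mg/L

k = ln2/t½ = ln2/45 ≈ 0.015403 h⁻¹; fraction remaining f = e^(−kτ) = e^(−0.015403×28) ≈ 0.6497.
Single-dose peak C₀ = D/Vd = 1452/63 ≈ 23.048 mg/L.
Steady-state trough Cmin,ss = C₀·f/(1−f) ≈ 23.048 × 0.6497/0.3503 ≈ 42.747 mg/L.
Trough 42.7 mg/L vs MEC 21 mg/L: adequate.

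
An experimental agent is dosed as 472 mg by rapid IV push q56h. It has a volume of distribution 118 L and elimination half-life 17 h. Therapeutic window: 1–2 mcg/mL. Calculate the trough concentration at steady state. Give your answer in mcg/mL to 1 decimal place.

Over one 56-h interval, 56/17 ≈ 3.2941 half-lives elapse, leaving f ≈ 0.1019 of each dose.
At steady state, accumulation factor R = 1/(1 − e^(−kτ)) ≈ 1.1135.
Single-dose peak C₀ = D/Vd = 472/118 ≈ 4.000 mcg/mL.
Cmax,ss = C₀/(1 − f) ≈ 4.000/0.8981 ≈ 4.454 mcg/mL.
Steady-state trough Cmin,ss = Cmax,ss·f ≈ 4.454 × 0.1019 ≈ 0.454 mcg/mL.
Trough 0.5 mcg/mL vs MEC 1 mcg/mL: subtherapeutic.

0.5 mcg/mL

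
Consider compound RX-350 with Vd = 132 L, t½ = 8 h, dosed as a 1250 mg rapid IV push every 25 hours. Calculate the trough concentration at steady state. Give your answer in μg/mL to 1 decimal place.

1.2 μg/mL

Over one 25-h interval, 25/8 ≈ 3.125 half-lives elapse, leaving f ≈ 0.1146 of each dose.
Single-dose peak C₀ = D/Vd = 1250/132 ≈ 9.470 μg/mL.
Steady-state trough Cmin,ss = C₀·f/(1−f) ≈ 9.470 × 0.1146/0.8854 ≈ 1.226 μg/mL.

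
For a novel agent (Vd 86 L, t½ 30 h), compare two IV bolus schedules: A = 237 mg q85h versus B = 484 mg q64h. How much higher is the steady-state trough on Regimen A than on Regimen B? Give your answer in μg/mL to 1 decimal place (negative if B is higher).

Regimen A: f = (1/2)^(85/30) ≈ 0.1403; Cmin,ss = (237/86)·f/(1−f) ≈ 0.450 μg/mL.
Regimen B: f = (1/2)^(64/30) ≈ 0.2279; Cmin,ss = (484/86)·f/(1−f) ≈ 1.661 μg/mL.
Difference ≈ 0.450 − 1.661 ≈ -1.211 μg/mL.

-1.2 μg/mL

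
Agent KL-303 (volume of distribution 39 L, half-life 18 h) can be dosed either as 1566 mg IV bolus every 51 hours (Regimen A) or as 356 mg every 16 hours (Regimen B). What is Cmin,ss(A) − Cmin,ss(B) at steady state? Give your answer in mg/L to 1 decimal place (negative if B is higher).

Regimen A: f = (1/2)^(51/18) ≈ 0.1403; Cmin,ss = (1566/39)·f/(1−f) ≈ 6.553 mg/L.
Regimen B: f = (1/2)^(16/18) ≈ 0.5400; Cmin,ss = (356/39)·f/(1−f) ≈ 10.716 mg/L.
Difference ≈ 6.553 − 10.716 ≈ -4.163 mg/L.

-4.2 mg/L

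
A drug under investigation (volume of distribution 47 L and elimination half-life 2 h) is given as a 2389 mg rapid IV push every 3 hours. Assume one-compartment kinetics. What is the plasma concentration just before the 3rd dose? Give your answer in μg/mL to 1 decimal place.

f = (1/2)^(τ/t½) = (1/2)^(3/2) ≈ 0.3536.
C₀ = D/Vd = 2389/47 ≈ 50.830 μg/mL.
Before the 3rd dose, 2 doses have been given. Superposition: Cmin = C₀·(f + f²).
≈ 50.830 × (0.3536 + 0.1250) ≈ 50.830 × 0.4786 ≈ 24.327 μg/mL.

24.3 μg/mL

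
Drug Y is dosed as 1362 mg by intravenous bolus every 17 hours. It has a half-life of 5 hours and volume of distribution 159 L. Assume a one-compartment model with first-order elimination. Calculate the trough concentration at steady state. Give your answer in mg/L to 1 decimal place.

0.9 mg/L

k = ln2/t½ = ln2/5 ≈ 0.138629 h⁻¹; fraction remaining f = e^(−kτ) = e^(−0.138629×17) ≈ 0.0947.
Single-dose peak C₀ = D/Vd = 1362/159 ≈ 8.566 mg/L.
Steady-state trough Cmin,ss = C₀·f/(1−f) ≈ 8.566 × 0.0947/0.9053 ≈ 0.896 mg/L.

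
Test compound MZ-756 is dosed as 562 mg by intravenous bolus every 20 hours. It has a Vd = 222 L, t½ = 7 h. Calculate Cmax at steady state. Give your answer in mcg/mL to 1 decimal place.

2.9 mcg/mL

Over one 20-h interval, 20/7 ≈ 2.8571 half-lives elapse, leaving f ≈ 0.1380 of each dose.
Accumulation ratio R = 1/(1 − f) ≈ 1/0.8620 ≈ 1.1601.
Each bolus raises the concentration by D/Vd = 562/222 ≈ 2.532 mcg/mL.
Steady-state peak Cmax,ss = C₀·R ≈ 2.532 × 1.1601 ≈ 2.937 mcg/mL.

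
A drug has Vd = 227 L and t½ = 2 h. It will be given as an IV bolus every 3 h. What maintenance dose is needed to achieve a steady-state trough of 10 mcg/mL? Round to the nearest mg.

4151 mg

τ/t½ = 3/2 ≈ 1.5, so f = (1/2)^(3/2) ≈ 0.353553.
Cmin,ss = (D/Vd)·f/(1−f), so D = Cmin,ss·Vd·(1−f)/f.
D = 10 × 227 × (1−f)/f ≈ 10 × 227 × 1.82843 ≈ 4150.54 mg.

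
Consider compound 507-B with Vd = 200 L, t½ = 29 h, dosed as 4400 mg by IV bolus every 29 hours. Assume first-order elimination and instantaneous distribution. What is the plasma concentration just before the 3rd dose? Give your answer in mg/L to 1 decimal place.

16.5 mg/L

f = (1/2)^(τ/t½) = (1/2)^(29/29) ≈ 0.5000.
C₀ = D/Vd = 4400/200 ≈ 22.000 mg/L.
Before the 3rd dose, 2 doses have been given. Superposition: Cmin = C₀·(f + f²).
≈ 22.000 × (0.5000 + 0.2500) ≈ 22.000 × 0.7500 ≈ 16.500 mg/L.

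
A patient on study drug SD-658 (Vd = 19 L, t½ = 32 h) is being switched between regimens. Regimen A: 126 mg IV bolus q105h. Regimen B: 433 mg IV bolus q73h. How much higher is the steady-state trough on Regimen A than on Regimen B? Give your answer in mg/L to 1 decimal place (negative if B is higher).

Regimen A: f = (1/2)^(105/32) ≈ 0.1029; Cmin,ss = (126/19)·f/(1−f) ≈ 0.761 mg/L.
Regimen B: f = (1/2)^(73/32) ≈ 0.2057; Cmin,ss = (433/19)·f/(1−f) ≈ 5.902 mg/L.
Difference ≈ 0.761 − 5.902 ≈ -5.141 mg/L.

-5.1 mg/L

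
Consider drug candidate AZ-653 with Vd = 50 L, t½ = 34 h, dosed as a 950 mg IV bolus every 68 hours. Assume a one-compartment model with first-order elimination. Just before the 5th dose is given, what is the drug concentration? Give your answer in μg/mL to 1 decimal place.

6.3 μg/mL

f = (1/2)^(τ/t½) = (1/2)^(68/34) ≈ 0.2500.
C₀ = D/Vd = 950/50 ≈ 19.000 μg/mL.
Before the 5th dose, 4 doses have been given. Superposition: Cmin = C₀·(f + f² + … + f^4).
≈ 19.000 × (0.2500 + 0.0625 + 0.0156 + 0.0039) ≈ 19.000 × 0.3320 ≈ 6.308 μg/mL.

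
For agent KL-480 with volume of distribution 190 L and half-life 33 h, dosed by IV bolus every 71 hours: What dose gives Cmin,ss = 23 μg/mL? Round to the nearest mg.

15046 mg

τ/t½ = 71/33 ≈ 2.1515, so f = (1/2)^(71/33) ≈ 0.225076.
Cmin,ss = (D/Vd)·f/(1−f), so D = Cmin,ss·Vd·(1−f)/f.
D = 23 × 190 × (1−f)/f ≈ 23 × 190 × 3.44294 ≈ 15045.65 mg.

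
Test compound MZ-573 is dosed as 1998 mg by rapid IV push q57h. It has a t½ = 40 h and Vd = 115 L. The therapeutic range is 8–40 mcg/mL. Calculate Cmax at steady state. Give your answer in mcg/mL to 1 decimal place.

Over one 57-h interval, 57/40 ≈ 1.425 half-lives elapse, leaving f ≈ 0.3724 of each dose.
Accumulation ratio R = 1/(1 − f) ≈ 1/0.6276 ≈ 1.5934.
Each bolus raises the concentration by D/Vd = 1998/115 ≈ 17.374 mcg/mL.
Cmax,ss = C₀/(1 − f) ≈ 17.374/0.6276 ≈ 27.683 mcg/mL.
Peak 27.7 mcg/mL vs MTC 40 mcg/mL: below toxic threshold.

27.7 mcg/mL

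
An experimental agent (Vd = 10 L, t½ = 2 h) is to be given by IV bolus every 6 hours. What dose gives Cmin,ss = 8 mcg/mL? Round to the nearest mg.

560 mg

τ/t½ = 6/2 ≈ 3, so f = (1/2)^(6/2) ≈ 0.125000.
Cmin,ss = (D/Vd)·f/(1−f), so D = Cmin,ss·Vd·(1−f)/f.
D = 8 × 10 × (1−f)/f ≈ 8 × 10 × 7.00000 ≈ 560.00 mg.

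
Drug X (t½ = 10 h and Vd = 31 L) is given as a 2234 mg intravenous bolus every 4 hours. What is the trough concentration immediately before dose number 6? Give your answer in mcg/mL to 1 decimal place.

169.2 mcg/mL

f = (1/2)^(τ/t½) = (1/2)^(4/10) ≈ 0.7579.
C₀ = D/Vd = 2234/31 ≈ 72.065 mcg/mL.
Before the 6th dose, 5 doses have been given. Superposition: Cmin = C₀·(f + f² + … + f^5).
≈ 72.065 × (0.7579 + 0.5744 + 0.4353 + 0.3299 + 0.2501) ≈ 72.065 × 2.3476 ≈ 169.180 mcg/mL.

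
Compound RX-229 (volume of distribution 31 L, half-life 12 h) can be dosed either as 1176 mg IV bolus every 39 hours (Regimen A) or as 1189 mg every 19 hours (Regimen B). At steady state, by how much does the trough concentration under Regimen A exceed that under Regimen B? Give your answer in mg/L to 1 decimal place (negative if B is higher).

-14.8 mg/L

Regimen A: f = (1/2)^(39/12) ≈ 0.1051; Cmin,ss = (1176/31)·f/(1−f) ≈ 4.455 mg/L.
Regimen B: f = (1/2)^(19/12) ≈ 0.3337; Cmin,ss = (1189/31)·f/(1−f) ≈ 19.209 mg/L.
Difference ≈ 4.455 − 19.209 ≈ -14.754 mg/L.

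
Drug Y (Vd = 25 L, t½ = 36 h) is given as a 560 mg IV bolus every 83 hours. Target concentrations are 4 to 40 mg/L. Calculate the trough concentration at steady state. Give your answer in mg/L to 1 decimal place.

5.7 mg/L

Over one 83-h interval, 83/36 ≈ 2.3056 half-lives elapse, leaving f ≈ 0.2023 of each dose.
Each bolus raises the concentration by D/Vd = 560/25 ≈ 22.400 mg/L.
Steady-state trough Cmin,ss = C₀·f/(1−f) ≈ 22.400 × 0.2023/0.7977 ≈ 5.681 mg/L.
Trough 5.7 mg/L vs MEC 4 mg/L: adequate.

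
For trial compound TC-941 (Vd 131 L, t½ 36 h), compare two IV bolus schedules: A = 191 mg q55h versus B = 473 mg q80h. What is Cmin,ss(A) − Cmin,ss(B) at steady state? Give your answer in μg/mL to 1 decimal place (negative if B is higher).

Regimen A: f = (1/2)^(55/36) ≈ 0.3468; Cmin,ss = (191/131)·f/(1−f) ≈ 0.774 μg/mL.
Regimen B: f = (1/2)^(80/36) ≈ 0.2143; Cmin,ss = (473/131)·f/(1−f) ≈ 0.985 μg/mL.
Difference ≈ 0.774 − 0.985 ≈ -0.211 μg/mL.

-0.2 μg/mL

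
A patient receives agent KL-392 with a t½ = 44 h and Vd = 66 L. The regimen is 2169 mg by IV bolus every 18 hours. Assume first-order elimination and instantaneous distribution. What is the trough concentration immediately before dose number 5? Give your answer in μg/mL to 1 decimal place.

68.0 μg/mL

f = (1/2)^(τ/t½) = (1/2)^(18/44) ≈ 0.7531.
C₀ = D/Vd = 2169/66 ≈ 32.864 μg/mL.
Before the 5th dose, 4 doses have been given. Superposition: Cmin = C₀·(f + f² + … + f^4).
≈ 32.864 × (0.7531 + 0.5672 + 0.4271 + 0.3217) ≈ 32.864 × 2.0691 ≈ 67.999 μg/mL.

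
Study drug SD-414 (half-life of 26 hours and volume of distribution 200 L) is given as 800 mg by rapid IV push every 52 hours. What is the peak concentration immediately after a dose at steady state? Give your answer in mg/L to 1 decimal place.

5.3 mg/L

The dosing interval is 2 half-lives, so f = 2^(−2) = 0.25.
At steady state, R = 1/(1 − 0.25) = 4/3.
Single-dose peak C₀ = D/Vd = 800/200 = 4 mg/L.
Steady-state peak Cmax,ss = C₀·R = 4 × 4/3 ≈ 5.333 mg/L.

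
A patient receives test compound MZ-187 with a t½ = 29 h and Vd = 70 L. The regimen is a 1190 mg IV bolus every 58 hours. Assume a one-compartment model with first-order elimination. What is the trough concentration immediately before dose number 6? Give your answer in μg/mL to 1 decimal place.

5.7 μg/mL

f = (1/2)^(τ/t½) = (1/2)^(58/29) ≈ 0.2500.
C₀ = D/Vd = 1190/70 ≈ 17.000 μg/mL.
Before the 6th dose, 5 doses have been given. Superposition: Cmin = C₀·(f + f² + … + f^5).
≈ 17.000 × (0.2500 + 0.0625 + 0.0156 + 0.0039 + 0.0010) ≈ 17.000 × 0.3330 ≈ 5.661 μg/mL.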